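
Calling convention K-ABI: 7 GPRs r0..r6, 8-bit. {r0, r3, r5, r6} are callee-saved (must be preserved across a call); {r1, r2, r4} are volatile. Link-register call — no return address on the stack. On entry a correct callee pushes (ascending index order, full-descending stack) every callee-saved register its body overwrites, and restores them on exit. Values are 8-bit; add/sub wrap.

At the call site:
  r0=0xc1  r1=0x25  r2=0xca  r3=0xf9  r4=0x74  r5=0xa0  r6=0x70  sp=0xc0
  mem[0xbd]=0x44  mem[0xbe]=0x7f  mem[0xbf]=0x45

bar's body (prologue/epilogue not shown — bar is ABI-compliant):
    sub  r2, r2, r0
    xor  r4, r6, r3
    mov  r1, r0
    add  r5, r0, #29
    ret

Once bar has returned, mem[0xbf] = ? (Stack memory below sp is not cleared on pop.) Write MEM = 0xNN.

prologue: push r5 -> mem[0xbf]=0xa0, sp=0xbf
body[0] sub  r2, r2, r0 -> r2=0x09
body[1] xor  r4, r6, r3 -> r4=0x89
body[2] mov  r1, r0 -> r1=0xc1
body[3] add  r5, r0, #29 -> r5=0xde
epilogue: pop r5=0xa0, sp=0xc0
prologue pushed ['r5'] at ['0xbf']

MEM = 0xa0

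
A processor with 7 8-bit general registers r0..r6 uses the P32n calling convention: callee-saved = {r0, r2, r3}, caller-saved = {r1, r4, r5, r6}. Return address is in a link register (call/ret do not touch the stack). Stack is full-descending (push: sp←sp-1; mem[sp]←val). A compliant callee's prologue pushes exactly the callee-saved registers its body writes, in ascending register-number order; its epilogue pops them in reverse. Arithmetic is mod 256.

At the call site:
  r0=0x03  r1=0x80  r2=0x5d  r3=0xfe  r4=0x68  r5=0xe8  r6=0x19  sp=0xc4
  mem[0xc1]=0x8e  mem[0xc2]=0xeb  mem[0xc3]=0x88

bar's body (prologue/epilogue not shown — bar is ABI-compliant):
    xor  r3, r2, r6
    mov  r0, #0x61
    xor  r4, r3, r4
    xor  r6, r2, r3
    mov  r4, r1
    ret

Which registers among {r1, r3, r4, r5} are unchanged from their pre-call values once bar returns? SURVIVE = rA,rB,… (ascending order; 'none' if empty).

SURVIVE = r1,r3,r5

prologue: push r0 -> mem[0xc3]=0x03, sp=0xc3
prologue: push r3 -> mem[0xc2]=0xfe, sp=0xc2
body[0] xor  r3, r2, r6 -> r3=0x44
body[1] mov  r0, #0x61 -> r0=0x61
body[2] xor  r4, r3, r4 -> r4=0x2c
body[3] xor  r6, r2, r3 -> r6=0x19
body[4] mov  r4, r1 -> r4=0x80
epilogue: pop r3=0xfe, sp=0xc3
epilogue: pop r0=0x03, sp=0xc4
r1: caller-saved, written=False
r3: callee-saved, written=True
r4: caller-saved, written=True
r5: caller-saved, written=False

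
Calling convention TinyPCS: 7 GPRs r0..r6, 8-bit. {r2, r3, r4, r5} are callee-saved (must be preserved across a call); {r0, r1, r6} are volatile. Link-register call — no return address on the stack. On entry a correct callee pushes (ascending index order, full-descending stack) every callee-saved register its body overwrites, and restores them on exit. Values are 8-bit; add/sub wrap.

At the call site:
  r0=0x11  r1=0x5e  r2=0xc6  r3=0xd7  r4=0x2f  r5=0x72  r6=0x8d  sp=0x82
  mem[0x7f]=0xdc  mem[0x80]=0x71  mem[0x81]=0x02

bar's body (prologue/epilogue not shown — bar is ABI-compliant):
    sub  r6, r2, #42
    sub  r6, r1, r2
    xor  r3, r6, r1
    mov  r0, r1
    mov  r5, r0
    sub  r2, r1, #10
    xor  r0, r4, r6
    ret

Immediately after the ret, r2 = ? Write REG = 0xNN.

prologue: push r2 -> mem[0x81]=0xc6, sp=0x81
prologue: push r3 -> mem[0x80]=0xd7, sp=0x80
prologue: push r5 -> mem[0x7f]=0x72, sp=0x7f
body[0] sub  r6, r2, #42 -> r6=0x9c
body[1] sub  r6, r1, r2 -> r6=0x98
body[2] xor  r3, r6, r1 -> r3=0xc6
body[3] mov  r0, r1 -> r0=0x5e
body[4] mov  r5, r0 -> r5=0x5e
body[5] sub  r2, r1, #10 -> r2=0x54
body[6] xor  r0, r4, r6 -> r0=0xb7
epilogue: pop r5=0x72, sp=0x80
epilogue: pop r3=0xd7, sp=0x81
epilogue: pop r2=0xc6, sp=0x82
r2 is callee-saved -> restored

REG = 0xc6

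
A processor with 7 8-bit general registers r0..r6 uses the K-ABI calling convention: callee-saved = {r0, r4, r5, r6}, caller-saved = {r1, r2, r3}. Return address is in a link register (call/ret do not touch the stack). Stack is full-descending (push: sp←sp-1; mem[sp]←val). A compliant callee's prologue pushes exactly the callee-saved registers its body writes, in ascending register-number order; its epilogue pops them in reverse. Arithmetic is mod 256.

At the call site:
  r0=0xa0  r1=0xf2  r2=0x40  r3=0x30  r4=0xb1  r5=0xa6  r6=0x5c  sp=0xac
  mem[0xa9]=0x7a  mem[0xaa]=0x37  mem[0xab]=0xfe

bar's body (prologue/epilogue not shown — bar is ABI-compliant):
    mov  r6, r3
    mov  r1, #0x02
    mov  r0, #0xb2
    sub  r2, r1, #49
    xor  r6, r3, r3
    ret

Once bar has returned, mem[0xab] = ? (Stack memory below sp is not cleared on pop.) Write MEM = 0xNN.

prologue: push r0 -> mem[0xab]=0xa0, sp=0xab
prologue: push r6 -> mem[0xaa]=0x5c, sp=0xaa
body[0] mov  r6, r3 -> r6=0x30
body[1] mov  r1, #0x02 -> r1=0x02
body[2] mov  r0, #0xb2 -> r0=0xb2
body[3] sub  r2, r1, #49 -> r2=0xd1
body[4] xor  r6, r3, r3 -> r6=0x00
epilogue: pop r6=0x5c, sp=0xab
epilogue: pop r0=0xa0, sp=0xac
prologue pushed ['r0', 'r6'] at ['0xab', '0xaa']

MEM = 0xa0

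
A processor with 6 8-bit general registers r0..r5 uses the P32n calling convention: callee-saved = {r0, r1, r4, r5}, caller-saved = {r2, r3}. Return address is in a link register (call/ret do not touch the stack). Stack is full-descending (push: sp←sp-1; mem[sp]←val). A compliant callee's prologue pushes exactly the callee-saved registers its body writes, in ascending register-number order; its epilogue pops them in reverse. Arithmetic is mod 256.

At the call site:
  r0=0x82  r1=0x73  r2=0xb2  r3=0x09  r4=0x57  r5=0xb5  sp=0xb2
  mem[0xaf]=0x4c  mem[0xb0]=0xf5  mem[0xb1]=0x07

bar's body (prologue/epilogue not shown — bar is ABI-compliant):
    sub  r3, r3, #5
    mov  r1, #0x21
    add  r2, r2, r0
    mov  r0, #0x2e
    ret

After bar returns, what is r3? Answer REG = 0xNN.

prologue: push r0 → mem[0xb1]=0x82, sp=0xb1
prologue: push r1 → mem[0xb0]=0x73, sp=0xb0
body[0] sub  r3, r3, #5 → r3=0x04
body[1] mov  r1, #0x21 → r1=0x21
body[2] add  r2, r2, r0 → r2=0x34
body[3] mov  r0, #0x2e → r0=0x2e
epilogue: pop r1=0x73, sp=0xb1
epilogue: pop r0=0x82, sp=0xb2
r3 is caller-saved → body value

REG = 0x04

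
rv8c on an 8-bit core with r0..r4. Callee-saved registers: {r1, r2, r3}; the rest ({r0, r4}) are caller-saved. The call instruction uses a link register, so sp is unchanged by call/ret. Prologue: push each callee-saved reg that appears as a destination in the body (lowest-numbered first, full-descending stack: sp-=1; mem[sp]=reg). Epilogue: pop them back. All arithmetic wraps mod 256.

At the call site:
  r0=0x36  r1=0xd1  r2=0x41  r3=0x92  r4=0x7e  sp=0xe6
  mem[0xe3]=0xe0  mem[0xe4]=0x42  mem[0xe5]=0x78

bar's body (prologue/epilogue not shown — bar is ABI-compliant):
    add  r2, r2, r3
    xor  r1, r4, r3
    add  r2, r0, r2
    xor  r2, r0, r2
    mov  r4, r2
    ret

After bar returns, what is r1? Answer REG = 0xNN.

REG = 0xd1

prologue: push r1 -> mem[0xe5]=0xd1, sp=0xe5
prologue: push r2 -> mem[0xe4]=0x41, sp=0xe4
body[0] add  r2, r2, r3 -> r2=0xd3
body[1] xor  r1, r4, r3 -> r1=0xec
body[2] add  r2, r0, r2 -> r2=0x09
body[3] xor  r2, r0, r2 -> r2=0x3f
body[4] mov  r4, r2 -> r4=0x3f
epilogue: pop r2=0x41, sp=0xe5
epilogue: pop r1=0xd1, sp=0xe6
r1 is callee-saved -> restored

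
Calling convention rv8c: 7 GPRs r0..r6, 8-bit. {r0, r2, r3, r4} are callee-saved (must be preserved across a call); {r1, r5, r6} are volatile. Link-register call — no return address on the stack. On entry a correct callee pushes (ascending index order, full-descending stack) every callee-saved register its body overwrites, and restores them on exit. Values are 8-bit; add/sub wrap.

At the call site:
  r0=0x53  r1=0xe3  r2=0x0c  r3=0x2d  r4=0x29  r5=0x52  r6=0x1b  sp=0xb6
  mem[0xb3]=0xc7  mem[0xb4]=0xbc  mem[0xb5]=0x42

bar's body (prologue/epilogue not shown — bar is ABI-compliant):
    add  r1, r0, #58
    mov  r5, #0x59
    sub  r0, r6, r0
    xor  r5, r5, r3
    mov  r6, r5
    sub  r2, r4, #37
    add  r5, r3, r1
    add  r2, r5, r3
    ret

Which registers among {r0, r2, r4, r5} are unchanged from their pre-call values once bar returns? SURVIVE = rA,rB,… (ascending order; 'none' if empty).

SURVIVE = r0,r2,r4

prologue: push r0 → mem[0xb5]=0x53, sp=0xb5
prologue: push r2 → mem[0xb4]=0x0c, sp=0xb4
body[0] add  r1, r0, #58 → r1=0x8d
body[1] mov  r5, #0x59 → r5=0x59
body[2] sub  r0, r6, r0 → r0=0xc8
body[3] xor  r5, r5, r3 → r5=0x74
body[4] mov  r6, r5 → r6=0x74
body[5] sub  r2, r4, #37 → r2=0x04
body[6] add  r5, r3, r1 → r5=0xba
body[7] add  r2, r5, r3 → r2=0xe7
epilogue: pop r2=0x0c, sp=0xb5
epilogue: pop r0=0x53, sp=0xb6
r0: callee-saved, written=True
r2: callee-saved, written=True
r4: callee-saved, written=False
r5: caller-saved, written=True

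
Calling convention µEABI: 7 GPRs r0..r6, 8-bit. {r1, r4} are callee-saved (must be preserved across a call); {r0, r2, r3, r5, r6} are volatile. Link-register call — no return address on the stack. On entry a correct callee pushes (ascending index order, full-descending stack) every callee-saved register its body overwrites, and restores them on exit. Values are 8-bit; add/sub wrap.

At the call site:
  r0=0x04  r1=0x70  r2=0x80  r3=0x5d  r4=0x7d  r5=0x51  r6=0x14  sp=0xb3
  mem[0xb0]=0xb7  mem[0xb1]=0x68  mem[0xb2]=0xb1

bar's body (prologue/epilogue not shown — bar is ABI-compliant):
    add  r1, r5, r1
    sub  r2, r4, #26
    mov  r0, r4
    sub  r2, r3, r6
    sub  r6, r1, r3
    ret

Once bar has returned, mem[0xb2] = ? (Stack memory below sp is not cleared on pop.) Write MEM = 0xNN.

prologue: push r1 -> mem[0xb2]=0x70, sp=0xb2
body[0] add  r1, r5, r1 -> r1=0xc1
body[1] sub  r2, r4, #26 -> r2=0x63
body[2] mov  r0, r4 -> r0=0x7d
body[3] sub  r2, r3, r6 -> r2=0x49
body[4] sub  r6, r1, r3 -> r6=0x64
epilogue: pop r1=0x70, sp=0xb3
prologue pushed ['r1'] at ['0xb2']

MEM = 0x70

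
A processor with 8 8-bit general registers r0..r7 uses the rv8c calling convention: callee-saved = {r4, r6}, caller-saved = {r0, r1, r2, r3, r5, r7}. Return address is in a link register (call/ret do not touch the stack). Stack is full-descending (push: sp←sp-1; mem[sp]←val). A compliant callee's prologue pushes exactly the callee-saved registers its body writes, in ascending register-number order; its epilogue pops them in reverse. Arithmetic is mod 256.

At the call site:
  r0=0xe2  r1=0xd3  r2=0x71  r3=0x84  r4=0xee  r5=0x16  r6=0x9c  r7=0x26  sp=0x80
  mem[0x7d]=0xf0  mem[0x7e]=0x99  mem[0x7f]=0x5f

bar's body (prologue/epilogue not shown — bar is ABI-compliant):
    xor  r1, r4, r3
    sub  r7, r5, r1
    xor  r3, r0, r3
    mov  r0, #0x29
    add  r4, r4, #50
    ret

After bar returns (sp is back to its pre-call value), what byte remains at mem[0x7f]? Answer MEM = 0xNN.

prologue: push r4 -> mem[0x7f]=0xee, sp=0x7f
body[0] xor  r1, r4, r3 -> r1=0x6a
body[1] sub  r7, r5, r1 -> r7=0xac
body[2] xor  r3, r0, r3 -> r3=0x66
body[3] mov  r0, #0x29 -> r0=0x29
body[4] add  r4, r4, #50 -> r4=0x20
epilogue: pop r4=0xee, sp=0x80
prologue pushed ['r4'] at ['0x7f']

MEM = 0xee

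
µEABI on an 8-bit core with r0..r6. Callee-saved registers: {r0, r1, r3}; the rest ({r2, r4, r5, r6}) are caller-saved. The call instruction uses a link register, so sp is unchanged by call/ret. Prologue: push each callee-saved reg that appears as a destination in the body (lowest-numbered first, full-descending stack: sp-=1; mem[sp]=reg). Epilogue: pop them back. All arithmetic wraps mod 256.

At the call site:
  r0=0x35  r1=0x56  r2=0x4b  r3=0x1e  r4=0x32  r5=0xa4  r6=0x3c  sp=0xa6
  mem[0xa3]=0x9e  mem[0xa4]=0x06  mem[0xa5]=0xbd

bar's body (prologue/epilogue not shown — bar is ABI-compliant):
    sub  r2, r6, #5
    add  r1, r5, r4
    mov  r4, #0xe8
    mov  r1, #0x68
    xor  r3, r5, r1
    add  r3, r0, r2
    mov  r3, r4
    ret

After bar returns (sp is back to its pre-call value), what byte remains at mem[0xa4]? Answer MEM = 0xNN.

prologue: push r1 → mem[0xa5]=0x56, sp=0xa5
prologue: push r3 → mem[0xa4]=0x1e, sp=0xa4
body[0] sub  r2, r6, #5 → r2=0x37
body[1] add  r1, r5, r4 → r1=0xd6
body[2] mov  r4, #0xe8 → r4=0xe8
body[3] mov  r1, #0x68 → r1=0x68
body[4] xor  r3, r5, r1 → r3=0xcc
body[5] add  r3, r0, r2 → r3=0x6c
body[6] mov  r3, r4 → r3=0xe8
epilogue: pop r3=0x1e, sp=0xa5
epilogue: pop r1=0x56, sp=0xa6
prologue pushed ['r1', 'r3'] at ['0xa5', '0xa4']

MEM = 0x1e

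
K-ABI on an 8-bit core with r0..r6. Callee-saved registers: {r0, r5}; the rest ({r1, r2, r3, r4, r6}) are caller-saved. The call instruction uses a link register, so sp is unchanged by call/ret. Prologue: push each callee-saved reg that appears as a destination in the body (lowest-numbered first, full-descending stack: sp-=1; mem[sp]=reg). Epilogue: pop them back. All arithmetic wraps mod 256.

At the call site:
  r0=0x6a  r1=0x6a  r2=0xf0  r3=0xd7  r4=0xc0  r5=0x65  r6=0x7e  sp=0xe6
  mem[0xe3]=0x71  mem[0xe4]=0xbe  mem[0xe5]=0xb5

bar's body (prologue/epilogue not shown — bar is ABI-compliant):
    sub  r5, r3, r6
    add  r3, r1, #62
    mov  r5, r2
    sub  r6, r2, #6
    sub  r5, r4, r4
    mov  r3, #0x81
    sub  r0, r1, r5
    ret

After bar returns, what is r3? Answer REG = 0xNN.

REG = 0x81

prologue: push r0 -> mem[0xe5]=0x6a, sp=0xe5
prologue: push r5 -> mem[0xe4]=0x65, sp=0xe4
body[0] sub  r5, r3, r6 -> r5=0x59
body[1] add  r3, r1, #62 -> r3=0xa8
body[2] mov  r5, r2 -> r5=0xf0
body[3] sub  r6, r2, #6 -> r6=0xea
body[4] sub  r5, r4, r4 -> r5=0x00
body[5] mov  r3, #0x81 -> r3=0x81
body[6] sub  r0, r1, r5 -> r0=0x6a
epilogue: pop r5=0x65, sp=0xe5
epilogue: pop r0=0x6a, sp=0xe6
r3 is caller-saved -> body value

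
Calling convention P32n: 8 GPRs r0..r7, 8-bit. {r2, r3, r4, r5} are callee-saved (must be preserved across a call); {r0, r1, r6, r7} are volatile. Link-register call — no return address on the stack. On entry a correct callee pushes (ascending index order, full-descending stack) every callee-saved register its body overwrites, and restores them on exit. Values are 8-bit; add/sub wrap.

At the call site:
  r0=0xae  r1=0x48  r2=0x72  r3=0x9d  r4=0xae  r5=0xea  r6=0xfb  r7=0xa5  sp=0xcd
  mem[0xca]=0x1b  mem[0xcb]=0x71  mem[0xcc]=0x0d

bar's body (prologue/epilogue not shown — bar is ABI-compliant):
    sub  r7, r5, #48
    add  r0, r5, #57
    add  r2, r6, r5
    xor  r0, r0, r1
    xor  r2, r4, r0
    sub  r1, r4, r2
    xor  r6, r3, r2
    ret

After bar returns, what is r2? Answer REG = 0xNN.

REG = 0x72

prologue: push r2 → mem[0xcc]=0x72, sp=0xcc
body[0] sub  r7, r5, #48 → r7=0xba
body[1] add  r0, r5, #57 → r0=0x23
body[2] add  r2, r6, r5 → r2=0xe5
body[3] xor  r0, r0, r1 → r0=0x6b
body[4] xor  r2, r4, r0 → r2=0xc5
body[5] sub  r1, r4, r2 → r1=0xe9
body[6] xor  r6, r3, r2 → r6=0x58
epilogue: pop r2=0x72, sp=0xcd
r2 is callee-saved → restored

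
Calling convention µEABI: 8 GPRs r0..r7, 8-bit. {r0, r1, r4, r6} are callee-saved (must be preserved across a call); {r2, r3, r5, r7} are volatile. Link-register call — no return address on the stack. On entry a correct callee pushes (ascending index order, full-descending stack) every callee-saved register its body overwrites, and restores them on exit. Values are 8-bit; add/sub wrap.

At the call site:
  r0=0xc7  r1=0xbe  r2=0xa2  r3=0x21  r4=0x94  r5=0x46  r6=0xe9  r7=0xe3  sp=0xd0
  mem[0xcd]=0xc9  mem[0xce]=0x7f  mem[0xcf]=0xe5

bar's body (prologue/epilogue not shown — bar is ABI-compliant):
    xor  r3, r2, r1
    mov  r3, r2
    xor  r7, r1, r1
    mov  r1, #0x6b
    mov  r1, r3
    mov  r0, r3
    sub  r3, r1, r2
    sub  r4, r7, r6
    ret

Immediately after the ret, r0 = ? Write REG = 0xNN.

REG = 0xc7

prologue: push r0 -> mem[0xcf]=0xc7, sp=0xcf
prologue: push r1 -> mem[0xce]=0xbe, sp=0xce
prologue: push r4 -> mem[0xcd]=0x94, sp=0xcd
body[0] xor  r3, r2, r1 -> r3=0x1c
body[1] mov  r3, r2 -> r3=0xa2
body[2] xor  r7, r1, r1 -> r7=0x00
body[3] mov  r1, #0x6b -> r1=0x6b
body[4] mov  r1, r3 -> r1=0xa2
body[5] mov  r0, r3 -> r0=0xa2
body[6] sub  r3, r1, r2 -> r3=0x00
body[7] sub  r4, r7, r6 -> r4=0x17
epilogue: pop r4=0x94, sp=0xce
epilogue: pop r1=0xbe, sp=0xcf
epilogue: pop r0=0xc7, sp=0xd0
r0 is callee-saved -> restored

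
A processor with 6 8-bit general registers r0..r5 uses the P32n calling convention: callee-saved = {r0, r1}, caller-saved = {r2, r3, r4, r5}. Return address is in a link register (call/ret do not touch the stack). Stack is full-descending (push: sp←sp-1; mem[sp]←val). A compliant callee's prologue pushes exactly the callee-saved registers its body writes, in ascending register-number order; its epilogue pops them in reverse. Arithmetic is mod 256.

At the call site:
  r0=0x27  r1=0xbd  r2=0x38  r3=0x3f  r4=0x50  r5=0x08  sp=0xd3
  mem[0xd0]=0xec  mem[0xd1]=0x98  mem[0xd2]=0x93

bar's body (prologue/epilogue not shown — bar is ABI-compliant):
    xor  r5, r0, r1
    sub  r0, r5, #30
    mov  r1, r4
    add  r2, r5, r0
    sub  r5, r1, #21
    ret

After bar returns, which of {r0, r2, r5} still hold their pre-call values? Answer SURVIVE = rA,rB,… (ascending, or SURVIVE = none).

prologue: push r0 → mem[0xd2]=0x27, sp=0xd2
prologue: push r1 → mem[0xd1]=0xbd, sp=0xd1
body[0] xor  r5, r0, r1 → r5=0x9a
body[1] sub  r0, r5, #30 → r0=0x7c
body[2] mov  r1, r4 → r1=0x50
body[3] add  r2, r5, r0 → r2=0x16
body[4] sub  r5, r1, #21 → r5=0x3b
epilogue: pop r1=0xbd, sp=0xd2
epilogue: pop r0=0x27, sp=0xd3
r0: callee-saved, written=True
r2: caller-saved, written=True
r5: caller-saved, written=True

SURVIVE = r0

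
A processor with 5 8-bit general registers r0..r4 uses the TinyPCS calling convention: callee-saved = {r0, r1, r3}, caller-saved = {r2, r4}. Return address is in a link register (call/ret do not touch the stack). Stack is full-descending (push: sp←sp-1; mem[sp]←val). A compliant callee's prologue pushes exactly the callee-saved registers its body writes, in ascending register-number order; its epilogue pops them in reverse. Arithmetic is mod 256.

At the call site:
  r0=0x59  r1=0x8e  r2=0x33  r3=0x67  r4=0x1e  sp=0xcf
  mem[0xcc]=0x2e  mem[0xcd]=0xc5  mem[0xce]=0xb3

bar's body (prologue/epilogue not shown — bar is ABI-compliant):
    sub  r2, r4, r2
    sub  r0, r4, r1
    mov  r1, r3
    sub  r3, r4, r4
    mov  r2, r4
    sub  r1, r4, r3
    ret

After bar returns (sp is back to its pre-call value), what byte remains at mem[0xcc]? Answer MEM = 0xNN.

prologue: push r0 → mem[0xce]=0x59, sp=0xce
prologue: push r1 → mem[0xcd]=0x8e, sp=0xcd
prologue: push r3 → mem[0xcc]=0x67, sp=0xcc
body[0] sub  r2, r4, r2 → r2=0xeb
body[1] sub  r0, r4, r1 → r0=0x90
body[2] mov  r1, r3 → r1=0x67
body[3] sub  r3, r4, r4 → r3=0x00
body[4] mov  r2, r4 → r2=0x1e
body[5] sub  r1, r4, r3 → r1=0x1e
epilogue: pop r3=0x67, sp=0xcd
epilogue: pop r1=0x8e, sp=0xce
epilogue: pop r0=0x59, sp=0xcf
prologue pushed ['r0', 'r1', 'r3'] at ['0xce', '0xcd', '0xcc']

MEM = 0x67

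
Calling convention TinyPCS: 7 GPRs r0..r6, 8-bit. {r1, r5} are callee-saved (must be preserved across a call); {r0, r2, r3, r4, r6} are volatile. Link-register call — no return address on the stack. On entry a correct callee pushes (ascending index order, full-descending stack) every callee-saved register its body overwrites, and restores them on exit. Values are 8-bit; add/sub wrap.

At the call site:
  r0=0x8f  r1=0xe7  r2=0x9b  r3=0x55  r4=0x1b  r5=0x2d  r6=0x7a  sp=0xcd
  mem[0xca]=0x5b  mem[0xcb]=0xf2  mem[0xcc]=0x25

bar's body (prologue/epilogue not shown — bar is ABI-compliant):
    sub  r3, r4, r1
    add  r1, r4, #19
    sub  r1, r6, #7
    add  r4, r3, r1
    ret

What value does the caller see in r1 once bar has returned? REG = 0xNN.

prologue: push r1 → mem[0xcc]=0xe7, sp=0xcc
body[0] sub  r3, r4, r1 → r3=0x34
body[1] add  r1, r4, #19 → r1=0x2e
body[2] sub  r1, r6, #7 → r1=0x73
body[3] add  r4, r3, r1 → r4=0xa7
epilogue: pop r1=0xe7, sp=0xcd
r1 is callee-saved → restored

REG = 0xe7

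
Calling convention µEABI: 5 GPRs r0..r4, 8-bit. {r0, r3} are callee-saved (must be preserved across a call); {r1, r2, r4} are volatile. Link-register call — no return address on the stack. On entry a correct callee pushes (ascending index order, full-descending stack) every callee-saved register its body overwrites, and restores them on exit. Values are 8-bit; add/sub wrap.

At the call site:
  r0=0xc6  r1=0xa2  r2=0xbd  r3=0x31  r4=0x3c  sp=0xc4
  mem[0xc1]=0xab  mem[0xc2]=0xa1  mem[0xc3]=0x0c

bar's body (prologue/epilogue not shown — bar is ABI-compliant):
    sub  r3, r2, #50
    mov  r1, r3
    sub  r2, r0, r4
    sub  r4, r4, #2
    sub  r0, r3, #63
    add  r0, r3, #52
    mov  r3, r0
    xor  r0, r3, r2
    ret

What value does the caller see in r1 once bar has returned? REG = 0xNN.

REG = 0x8b

prologue: push r0 -> mem[0xc3]=0xc6, sp=0xc3
prologue: push r3 -> mem[0xc2]=0x31, sp=0xc2
body[0] sub  r3, r2, #50 -> r3=0x8b
body[1] mov  r1, r3 -> r1=0x8b
body[2] sub  r2, r0, r4 -> r2=0x8a
body[3] sub  r4, r4, #2 -> r4=0x3a
body[4] sub  r0, r3, #63 -> r0=0x4c
body[5] add  r0, r3, #52 -> r0=0xbf
body[6] mov  r3, r0 -> r3=0xbf
body[7] xor  r0, r3, r2 -> r0=0x35
epilogue: pop r3=0x31, sp=0xc3
epilogue: pop r0=0xc6, sp=0xc4
r1 is caller-saved -> body value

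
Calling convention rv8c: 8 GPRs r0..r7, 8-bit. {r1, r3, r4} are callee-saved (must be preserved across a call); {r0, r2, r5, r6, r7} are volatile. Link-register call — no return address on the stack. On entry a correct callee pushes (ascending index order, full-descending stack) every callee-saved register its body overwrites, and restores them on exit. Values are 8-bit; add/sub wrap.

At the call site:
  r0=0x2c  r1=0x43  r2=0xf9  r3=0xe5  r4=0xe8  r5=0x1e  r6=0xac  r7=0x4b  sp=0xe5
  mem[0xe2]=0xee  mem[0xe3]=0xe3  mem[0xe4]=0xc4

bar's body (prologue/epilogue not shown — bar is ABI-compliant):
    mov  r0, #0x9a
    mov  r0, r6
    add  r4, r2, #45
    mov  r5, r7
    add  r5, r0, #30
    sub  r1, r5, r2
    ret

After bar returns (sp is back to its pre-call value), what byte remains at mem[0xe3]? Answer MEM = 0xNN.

prologue: push r1 → mem[0xe4]=0x43, sp=0xe4
prologue: push r4 → mem[0xe3]=0xe8, sp=0xe3
body[0] mov  r0, #0x9a → r0=0x9a
body[1] mov  r0, r6 → r0=0xac
body[2] add  r4, r2, #45 → r4=0x26
body[3] mov  r5, r7 → r5=0x4b
body[4] add  r5, r0, #30 → r5=0xca
body[5] sub  r1, r5, r2 → r1=0xd1
epilogue: pop r4=0xe8, sp=0xe4
epilogue: pop r1=0x43, sp=0xe5
prologue pushed ['r1', 'r4'] at ['0xe4', '0xe3']

MEM = 0xe8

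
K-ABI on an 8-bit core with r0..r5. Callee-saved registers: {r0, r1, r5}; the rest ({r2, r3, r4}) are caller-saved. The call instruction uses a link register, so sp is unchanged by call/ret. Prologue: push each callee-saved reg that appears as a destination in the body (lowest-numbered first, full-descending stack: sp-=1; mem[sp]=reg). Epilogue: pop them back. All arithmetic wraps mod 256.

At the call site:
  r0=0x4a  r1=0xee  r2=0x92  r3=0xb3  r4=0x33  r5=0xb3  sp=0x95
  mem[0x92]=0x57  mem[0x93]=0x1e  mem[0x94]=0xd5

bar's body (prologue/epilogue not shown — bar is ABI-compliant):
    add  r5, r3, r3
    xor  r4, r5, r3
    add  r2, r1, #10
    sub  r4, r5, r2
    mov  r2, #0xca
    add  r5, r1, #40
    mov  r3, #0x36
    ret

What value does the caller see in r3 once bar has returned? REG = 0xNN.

REG = 0x36

prologue: push r5 -> mem[0x94]=0xb3, sp=0x94
body[0] add  r5, r3, r3 -> r5=0x66
body[1] xor  r4, r5, r3 -> r4=0xd5
body[2] add  r2, r1, #10 -> r2=0xf8
body[3] sub  r4, r5, r2 -> r4=0x6e
body[4] mov  r2, #0xca -> r2=0xca
body[5] add  r5, r1, #40 -> r5=0x16
body[6] mov  r3, #0x36 -> r3=0x36
epilogue: pop r5=0xb3, sp=0x95
r3 is caller-saved -> body value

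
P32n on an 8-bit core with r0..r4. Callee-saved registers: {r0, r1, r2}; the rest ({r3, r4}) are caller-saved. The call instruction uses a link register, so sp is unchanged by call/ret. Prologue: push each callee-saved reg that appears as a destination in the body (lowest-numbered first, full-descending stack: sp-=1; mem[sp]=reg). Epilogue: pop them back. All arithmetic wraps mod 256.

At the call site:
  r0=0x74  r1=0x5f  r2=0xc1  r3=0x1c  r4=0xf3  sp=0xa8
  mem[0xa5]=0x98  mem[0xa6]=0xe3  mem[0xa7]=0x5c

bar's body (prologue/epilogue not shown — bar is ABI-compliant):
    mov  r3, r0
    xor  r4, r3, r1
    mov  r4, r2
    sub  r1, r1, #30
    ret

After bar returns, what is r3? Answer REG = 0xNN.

prologue: push r1 → mem[0xa7]=0x5f, sp=0xa7
body[0] mov  r3, r0 → r3=0x74
body[1] xor  r4, r3, r1 → r4=0x2b
body[2] mov  r4, r2 → r4=0xc1
body[3] sub  r1, r1, #30 → r1=0x41
epilogue: pop r1=0x5f, sp=0xa8
r3 is caller-saved → body value

REG = 0x74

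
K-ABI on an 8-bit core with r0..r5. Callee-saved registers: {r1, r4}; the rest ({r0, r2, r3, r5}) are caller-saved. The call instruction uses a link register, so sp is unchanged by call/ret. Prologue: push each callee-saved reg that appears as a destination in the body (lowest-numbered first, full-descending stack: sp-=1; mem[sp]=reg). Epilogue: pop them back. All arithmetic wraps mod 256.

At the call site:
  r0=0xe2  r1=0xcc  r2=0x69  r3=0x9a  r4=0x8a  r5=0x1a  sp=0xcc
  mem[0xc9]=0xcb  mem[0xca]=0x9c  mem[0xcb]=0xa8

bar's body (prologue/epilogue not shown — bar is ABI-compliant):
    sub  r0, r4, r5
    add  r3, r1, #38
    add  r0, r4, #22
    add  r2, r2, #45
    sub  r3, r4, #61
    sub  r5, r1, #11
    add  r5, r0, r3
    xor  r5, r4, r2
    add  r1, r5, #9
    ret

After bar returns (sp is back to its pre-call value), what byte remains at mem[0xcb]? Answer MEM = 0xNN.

prologue: push r1 → mem[0xcb]=0xcc, sp=0xcb
body[0] sub  r0, r4, r5 → r0=0x70
body[1] add  r3, r1, #38 → r3=0xf2
body[2] add  r0, r4, #22 → r0=0xa0
body[3] add  r2, r2, #45 → r2=0x96
body[4] sub  r3, r4, #61 → r3=0x4d
body[5] sub  r5, r1, #11 → r5=0xc1
body[6] add  r5, r0, r3 → r5=0xed
body[7] xor  r5, r4, r2 → r5=0x1c
body[8] add  r1, r5, #9 → r1=0x25
epilogue: pop r1=0xcc, sp=0xcc
prologue pushed ['r1'] at ['0xcb']

MEM = 0xcc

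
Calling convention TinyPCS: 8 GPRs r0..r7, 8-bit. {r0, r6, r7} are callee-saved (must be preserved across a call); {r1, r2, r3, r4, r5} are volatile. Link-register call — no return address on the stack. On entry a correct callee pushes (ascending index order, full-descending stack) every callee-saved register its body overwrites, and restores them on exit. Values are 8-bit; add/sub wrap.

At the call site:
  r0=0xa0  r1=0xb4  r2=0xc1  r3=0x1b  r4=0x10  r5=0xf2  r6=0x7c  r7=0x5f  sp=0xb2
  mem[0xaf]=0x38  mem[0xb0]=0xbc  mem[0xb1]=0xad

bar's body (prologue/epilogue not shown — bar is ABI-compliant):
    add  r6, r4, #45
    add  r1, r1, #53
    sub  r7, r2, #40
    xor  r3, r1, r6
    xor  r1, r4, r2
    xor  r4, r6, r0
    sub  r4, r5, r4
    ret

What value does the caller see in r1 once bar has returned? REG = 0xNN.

REG = 0xd1

prologue: push r6 -> mem[0xb1]=0x7c, sp=0xb1
prologue: push r7 -> mem[0xb0]=0x5f, sp=0xb0
body[0] add  r6, r4, #45 -> r6=0x3d
body[1] add  r1, r1, #53 -> r1=0xe9
body[2] sub  r7, r2, #40 -> r7=0x99
body[3] xor  r3, r1, r6 -> r3=0xd4
body[4] xor  r1, r4, r2 -> r1=0xd1
body[5] xor  r4, r6, r0 -> r4=0x9d
body[6] sub  r4, r5, r4 -> r4=0x55
epilogue: pop r7=0x5f, sp=0xb1
epilogue: pop r6=0x7c, sp=0xb2
r1 is caller-saved -> body value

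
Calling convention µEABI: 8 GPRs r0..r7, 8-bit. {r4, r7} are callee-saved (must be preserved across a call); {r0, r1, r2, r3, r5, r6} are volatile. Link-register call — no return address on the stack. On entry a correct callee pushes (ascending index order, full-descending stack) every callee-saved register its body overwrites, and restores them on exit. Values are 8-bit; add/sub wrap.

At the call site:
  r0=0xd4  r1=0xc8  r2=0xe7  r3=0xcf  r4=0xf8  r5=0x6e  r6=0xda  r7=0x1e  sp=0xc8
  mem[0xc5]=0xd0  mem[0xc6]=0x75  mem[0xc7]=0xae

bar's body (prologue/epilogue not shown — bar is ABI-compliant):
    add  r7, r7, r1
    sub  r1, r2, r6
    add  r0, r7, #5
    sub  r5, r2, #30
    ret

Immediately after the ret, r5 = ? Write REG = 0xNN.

REG = 0xc9

prologue: push r7 → mem[0xc7]=0x1e, sp=0xc7
body[0] add  r7, r7, r1 → r7=0xe6
body[1] sub  r1, r2, r6 → r1=0x0d
body[2] add  r0, r7, #5 → r0=0xeb
body[3] sub  r5, r2, #30 → r5=0xc9
epilogue: pop r7=0x1e, sp=0xc8
r5 is caller-saved → body value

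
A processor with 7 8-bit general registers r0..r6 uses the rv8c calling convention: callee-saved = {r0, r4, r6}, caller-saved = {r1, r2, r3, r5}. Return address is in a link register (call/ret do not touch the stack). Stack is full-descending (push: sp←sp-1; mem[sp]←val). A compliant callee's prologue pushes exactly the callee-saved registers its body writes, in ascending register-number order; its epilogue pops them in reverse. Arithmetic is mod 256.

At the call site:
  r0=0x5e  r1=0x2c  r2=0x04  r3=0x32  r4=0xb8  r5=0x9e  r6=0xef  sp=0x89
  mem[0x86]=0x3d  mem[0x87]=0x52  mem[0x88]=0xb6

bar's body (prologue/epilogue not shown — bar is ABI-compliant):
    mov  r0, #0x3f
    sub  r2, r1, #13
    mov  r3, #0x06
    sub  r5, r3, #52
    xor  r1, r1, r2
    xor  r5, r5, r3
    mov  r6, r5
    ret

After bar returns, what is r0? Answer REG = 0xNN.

REG = 0x5e

prologue: push r0 -> mem[0x88]=0x5e, sp=0x88
prologue: push r6 -> mem[0x87]=0xef, sp=0x87
body[0] mov  r0, #0x3f -> r0=0x3f
body[1] sub  r2, r1, #13 -> r2=0x1f
body[2] mov  r3, #0x06 -> r3=0x06
body[3] sub  r5, r3, #52 -> r5=0xd2
body[4] xor  r1, r1, r2 -> r1=0x33
body[5] xor  r5, r5, r3 -> r5=0xd4
body[6] mov  r6, r5 -> r6=0xd4
epilogue: pop r6=0xef, sp=0x88
epilogue: pop r0=0x5e, sp=0x89
r0 is callee-saved -> restored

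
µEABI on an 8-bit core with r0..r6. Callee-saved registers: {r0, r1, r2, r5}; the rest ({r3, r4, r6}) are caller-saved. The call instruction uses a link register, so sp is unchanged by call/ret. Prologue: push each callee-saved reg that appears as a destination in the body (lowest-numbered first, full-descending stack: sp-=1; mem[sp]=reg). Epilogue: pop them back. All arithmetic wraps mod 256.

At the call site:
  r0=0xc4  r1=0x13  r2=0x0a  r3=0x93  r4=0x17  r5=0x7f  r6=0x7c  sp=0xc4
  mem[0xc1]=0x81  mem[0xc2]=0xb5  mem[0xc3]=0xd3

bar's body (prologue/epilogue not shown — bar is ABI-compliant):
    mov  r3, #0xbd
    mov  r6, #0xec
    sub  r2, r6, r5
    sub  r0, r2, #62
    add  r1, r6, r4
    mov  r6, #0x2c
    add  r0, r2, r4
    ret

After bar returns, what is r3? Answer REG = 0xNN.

prologue: push r0 -> mem[0xc3]=0xc4, sp=0xc3
prologue: push r1 -> mem[0xc2]=0x13, sp=0xc2
prologue: push r2 -> mem[0xc1]=0x0a, sp=0xc1
body[0] mov  r3, #0xbd -> r3=0xbd
body[1] mov  r6, #0xec -> r6=0xec
body[2] sub  r2, r6, r5 -> r2=0x6d
body[3] sub  r0, r2, #62 -> r0=0x2f
body[4] add  r1, r6, r4 -> r1=0x03
body[5] mov  r6, #0x2c -> r6=0x2c
body[6] add  r0, r2, r4 -> r0=0x84
epilogue: pop r2=0x0a, sp=0xc2
epilogue: pop r1=0x13, sp=0xc3
epilogue: pop r0=0xc4, sp=0xc4
r3 is caller-saved -> body value

REG = 0xbd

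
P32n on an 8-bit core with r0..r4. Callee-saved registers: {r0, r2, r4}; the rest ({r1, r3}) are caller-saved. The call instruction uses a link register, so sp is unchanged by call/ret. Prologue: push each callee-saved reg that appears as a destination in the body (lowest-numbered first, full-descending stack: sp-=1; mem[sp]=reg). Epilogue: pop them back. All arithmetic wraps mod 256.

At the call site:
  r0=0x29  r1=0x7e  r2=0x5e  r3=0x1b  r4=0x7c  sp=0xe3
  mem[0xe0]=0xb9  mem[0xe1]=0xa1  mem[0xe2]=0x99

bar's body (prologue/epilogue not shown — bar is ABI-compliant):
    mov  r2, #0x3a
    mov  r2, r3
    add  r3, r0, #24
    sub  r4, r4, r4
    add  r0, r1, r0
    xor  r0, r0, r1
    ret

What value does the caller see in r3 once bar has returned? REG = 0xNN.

prologue: push r0 -> mem[0xe2]=0x29, sp=0xe2
prologue: push r2 -> mem[0xe1]=0x5e, sp=0xe1
prologue: push r4 -> mem[0xe0]=0x7c, sp=0xe0
body[0] mov  r2, #0x3a -> r2=0x3a
body[1] mov  r2, r3 -> r2=0x1b
body[2] add  r3, r0, #24 -> r3=0x41
body[3] sub  r4, r4, r4 -> r4=0x00
body[4] add  r0, r1, r0 -> r0=0xa7
body[5] xor  r0, r0, r1 -> r0=0xd9
epilogue: pop r4=0x7c, sp=0xe1
epilogue: pop r2=0x5e, sp=0xe2
epilogue: pop r0=0x29, sp=0xe3
r3 is caller-saved -> body value

REG = 0x41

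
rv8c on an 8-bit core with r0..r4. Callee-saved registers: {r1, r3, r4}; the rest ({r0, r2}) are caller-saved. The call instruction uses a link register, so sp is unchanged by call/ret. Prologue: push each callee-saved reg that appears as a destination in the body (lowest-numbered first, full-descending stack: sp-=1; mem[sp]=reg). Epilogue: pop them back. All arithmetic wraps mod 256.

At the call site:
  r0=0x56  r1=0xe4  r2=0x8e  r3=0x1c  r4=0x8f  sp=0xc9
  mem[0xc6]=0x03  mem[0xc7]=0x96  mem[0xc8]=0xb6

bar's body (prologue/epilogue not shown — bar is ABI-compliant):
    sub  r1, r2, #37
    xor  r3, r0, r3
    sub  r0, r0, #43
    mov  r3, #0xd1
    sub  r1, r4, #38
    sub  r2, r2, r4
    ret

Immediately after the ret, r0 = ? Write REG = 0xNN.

prologue: push r1 → mem[0xc8]=0xe4, sp=0xc8
prologue: push r3 → mem[0xc7]=0x1c, sp=0xc7
body[0] sub  r1, r2, #37 → r1=0x69
body[1] xor  r3, r0, r3 → r3=0x4a
body[2] sub  r0, r0, #43 → r0=0x2b
body[3] mov  r3, #0xd1 → r3=0xd1
body[4] sub  r1, r4, #38 → r1=0x69
body[5] sub  r2, r2, r4 → r2=0xff
epilogue: pop r3=0x1c, sp=0xc8
epilogue: pop r1=0xe4, sp=0xc9
r0 is caller-saved → body value

REG = 0x2b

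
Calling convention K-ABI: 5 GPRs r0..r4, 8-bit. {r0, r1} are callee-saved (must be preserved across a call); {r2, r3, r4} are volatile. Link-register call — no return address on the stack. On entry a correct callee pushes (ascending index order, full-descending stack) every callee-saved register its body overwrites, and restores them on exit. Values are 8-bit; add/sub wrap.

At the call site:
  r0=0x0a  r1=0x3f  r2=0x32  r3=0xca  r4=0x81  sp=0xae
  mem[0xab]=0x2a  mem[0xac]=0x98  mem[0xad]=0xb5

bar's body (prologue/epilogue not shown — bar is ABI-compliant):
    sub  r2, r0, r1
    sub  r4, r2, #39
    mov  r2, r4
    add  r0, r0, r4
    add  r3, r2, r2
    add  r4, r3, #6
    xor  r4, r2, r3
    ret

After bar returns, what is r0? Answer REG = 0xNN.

prologue: push r0 → mem[0xad]=0x0a, sp=0xad
body[0] sub  r2, r0, r1 → r2=0xcb
body[1] sub  r4, r2, #39 → r4=0xa4
body[2] mov  r2, r4 → r2=0xa4
body[3] add  r0, r0, r4 → r0=0xae
body[4] add  r3, r2, r2 → r3=0x48
body[5] add  r4, r3, #6 → r4=0x4e
body[6] xor  r4, r2, r3 → r4=0xec
epilogue: pop r0=0x0a, sp=0xae
r0 is callee-saved → restored

REG = 0x0a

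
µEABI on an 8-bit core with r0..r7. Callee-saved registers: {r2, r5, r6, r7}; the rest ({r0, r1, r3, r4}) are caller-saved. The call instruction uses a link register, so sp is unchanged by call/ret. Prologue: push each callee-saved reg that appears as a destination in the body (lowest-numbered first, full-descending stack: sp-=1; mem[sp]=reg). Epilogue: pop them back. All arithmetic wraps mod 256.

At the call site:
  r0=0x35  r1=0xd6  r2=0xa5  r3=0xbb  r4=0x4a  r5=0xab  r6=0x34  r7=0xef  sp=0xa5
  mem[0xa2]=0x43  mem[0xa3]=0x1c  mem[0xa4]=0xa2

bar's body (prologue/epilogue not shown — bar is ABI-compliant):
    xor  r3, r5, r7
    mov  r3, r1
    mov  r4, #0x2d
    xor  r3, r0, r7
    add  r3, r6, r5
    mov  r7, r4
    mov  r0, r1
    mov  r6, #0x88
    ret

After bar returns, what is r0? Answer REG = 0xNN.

REG = 0xd6

prologue: push r6 → mem[0xa4]=0x34, sp=0xa4
prologue: push r7 → mem[0xa3]=0xef, sp=0xa3
body[0] xor  r3, r5, r7 → r3=0x44
body[1] mov  r3, r1 → r3=0xd6
body[2] mov  r4, #0x2d → r4=0x2d
body[3] xor  r3, r0, r7 → r3=0xda
body[4] add  r3, r6, r5 → r3=0xdf
body[5] mov  r7, r4 → r7=0x2d
body[6] mov  r0, r1 → r0=0xd6
body[7] mov  r6, #0x88 → r6=0x88
epilogue: pop r7=0xef, sp=0xa4
epilogue: pop r6=0x34, sp=0xa5
r0 is caller-saved → body value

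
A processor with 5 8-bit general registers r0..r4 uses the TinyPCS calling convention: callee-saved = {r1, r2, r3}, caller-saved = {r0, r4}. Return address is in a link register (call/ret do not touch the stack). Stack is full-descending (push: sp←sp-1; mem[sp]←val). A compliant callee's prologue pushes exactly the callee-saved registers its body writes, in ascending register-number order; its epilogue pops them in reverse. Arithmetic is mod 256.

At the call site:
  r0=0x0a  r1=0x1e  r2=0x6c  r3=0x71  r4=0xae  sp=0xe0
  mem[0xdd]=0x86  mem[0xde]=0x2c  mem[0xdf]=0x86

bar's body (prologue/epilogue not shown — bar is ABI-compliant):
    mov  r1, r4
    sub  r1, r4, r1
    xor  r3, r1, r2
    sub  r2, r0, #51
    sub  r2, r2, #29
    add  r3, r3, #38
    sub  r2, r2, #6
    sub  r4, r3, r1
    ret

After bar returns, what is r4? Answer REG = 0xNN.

REG = 0x92

prologue: push r1 -> mem[0xdf]=0x1e, sp=0xdf
prologue: push r2 -> mem[0xde]=0x6c, sp=0xde
prologue: push r3 -> mem[0xdd]=0x71, sp=0xdd
body[0] mov  r1, r4 -> r1=0xae
body[1] sub  r1, r4, r1 -> r1=0x00
body[2] xor  r3, r1, r2 -> r3=0x6c
body[3] sub  r2, r0, #51 -> r2=0xd7
body[4] sub  r2, r2, #29 -> r2=0xba
body[5] add  r3, r3, #38 -> r3=0x92
body[6] sub  r2, r2, #6 -> r2=0xb4
body[7] sub  r4, r3, r1 -> r4=0x92
epilogue: pop r3=0x71, sp=0xde
epilogue: pop r2=0x6c, sp=0xdf
epilogue: pop r1=0x1e, sp=0xe0
r4 is caller-saved -> body value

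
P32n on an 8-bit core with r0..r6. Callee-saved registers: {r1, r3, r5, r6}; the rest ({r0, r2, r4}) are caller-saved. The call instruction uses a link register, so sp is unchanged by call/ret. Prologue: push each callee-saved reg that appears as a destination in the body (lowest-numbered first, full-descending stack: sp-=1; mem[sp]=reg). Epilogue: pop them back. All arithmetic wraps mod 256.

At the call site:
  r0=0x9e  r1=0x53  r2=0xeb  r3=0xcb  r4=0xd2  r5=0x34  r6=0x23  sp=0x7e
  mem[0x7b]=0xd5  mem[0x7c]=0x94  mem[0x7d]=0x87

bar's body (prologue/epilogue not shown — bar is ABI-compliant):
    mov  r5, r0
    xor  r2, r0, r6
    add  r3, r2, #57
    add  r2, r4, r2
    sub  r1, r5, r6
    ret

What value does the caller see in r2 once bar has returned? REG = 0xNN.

prologue: push r1 -> mem[0x7d]=0x53, sp=0x7d
prologue: push r3 -> mem[0x7c]=0xcb, sp=0x7c
prologue: push r5 -> mem[0x7b]=0x34, sp=0x7b
body[0] mov  r5, r0 -> r5=0x9e
body[1] xor  r2, r0, r6 -> r2=0xbd
body[2] add  r3, r2, #57 -> r3=0xf6
body[3] add  r2, r4, r2 -> r2=0x8f
body[4] sub  r1, r5, r6 -> r1=0x7b
epilogue: pop r5=0x34, sp=0x7c
epilogue: pop r3=0xcb, sp=0x7d
epilogue: pop r1=0x53, sp=0x7e
r2 is caller-saved -> body value

REG = 0x8f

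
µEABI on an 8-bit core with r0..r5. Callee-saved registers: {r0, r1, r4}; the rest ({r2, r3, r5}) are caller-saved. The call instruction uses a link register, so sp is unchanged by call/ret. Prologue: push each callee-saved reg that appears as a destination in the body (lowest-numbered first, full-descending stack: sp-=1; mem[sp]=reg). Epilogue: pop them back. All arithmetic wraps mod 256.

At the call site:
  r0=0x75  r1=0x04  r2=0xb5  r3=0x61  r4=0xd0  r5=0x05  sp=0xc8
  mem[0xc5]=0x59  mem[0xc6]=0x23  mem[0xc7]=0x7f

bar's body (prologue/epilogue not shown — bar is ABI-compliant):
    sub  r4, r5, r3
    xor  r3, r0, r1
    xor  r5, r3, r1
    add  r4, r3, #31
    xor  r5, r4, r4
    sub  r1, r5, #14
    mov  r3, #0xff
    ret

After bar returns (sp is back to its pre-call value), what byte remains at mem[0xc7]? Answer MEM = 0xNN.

prologue: push r1 -> mem[0xc7]=0x04, sp=0xc7
prologue: push r4 -> mem[0xc6]=0xd0, sp=0xc6
body[0] sub  r4, r5, r3 -> r4=0xa4
body[1] xor  r3, r0, r1 -> r3=0x71
body[2] xor  r5, r3, r1 -> r5=0x75
body[3] add  r4, r3, #31 -> r4=0x90
body[4] xor  r5, r4, r4 -> r5=0x00
body[5] sub  r1, r5, #14 -> r1=0xf2
body[6] mov  r3, #0xff -> r3=0xff
epilogue: pop r4=0xd0, sp=0xc7
epilogue: pop r1=0x04, sp=0xc8
prologue pushed ['r1', 'r4'] at ['0xc7', '0xc6']

MEM = 0x04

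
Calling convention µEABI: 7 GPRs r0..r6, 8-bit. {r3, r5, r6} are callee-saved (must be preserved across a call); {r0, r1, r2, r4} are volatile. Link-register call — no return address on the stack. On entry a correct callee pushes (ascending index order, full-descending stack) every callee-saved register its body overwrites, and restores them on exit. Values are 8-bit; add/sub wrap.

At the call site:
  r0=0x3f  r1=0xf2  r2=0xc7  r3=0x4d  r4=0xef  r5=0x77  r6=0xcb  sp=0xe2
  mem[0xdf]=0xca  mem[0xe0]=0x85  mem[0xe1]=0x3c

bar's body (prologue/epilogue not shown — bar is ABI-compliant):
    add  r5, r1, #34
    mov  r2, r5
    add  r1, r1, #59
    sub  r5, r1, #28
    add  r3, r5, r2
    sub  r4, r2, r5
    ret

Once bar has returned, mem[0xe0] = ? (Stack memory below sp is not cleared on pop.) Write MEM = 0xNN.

MEM = 0x77

prologue: push r3 -> mem[0xe1]=0x4d, sp=0xe1
prologue: push r5 -> mem[0xe0]=0x77, sp=0xe0
body[0] add  r5, r1, #34 -> r5=0x14
body[1] mov  r2, r5 -> r2=0x14
body[2] add  r1, r1, #59 -> r1=0x2d
body[3] sub  r5, r1, #28 -> r5=0x11
body[4] add  r3, r5, r2 -> r3=0x25
body[5] sub  r4, r2, r5 -> r4=0x03
epilogue: pop r5=0x77, sp=0xe1
epilogue: pop r3=0x4d, sp=0xe2
prologue pushed ['r3', 'r5'] at ['0xe1', '0xe0']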